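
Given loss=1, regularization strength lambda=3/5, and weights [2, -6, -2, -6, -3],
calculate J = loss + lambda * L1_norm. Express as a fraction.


L1 norm = sum(|w|) = 19. J = 1 + 3/5 * 19 = 62/5.

62/5


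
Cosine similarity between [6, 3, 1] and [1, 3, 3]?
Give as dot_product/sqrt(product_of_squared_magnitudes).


dot = 18. |a|^2 = 46, |b|^2 = 19. cos = 18/sqrt(874).

18/sqrt(874)


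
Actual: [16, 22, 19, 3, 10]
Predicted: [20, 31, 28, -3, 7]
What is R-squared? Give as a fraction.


Mean(y) = 14. SS_res = 223. SS_tot = 230. R^2 = 1 - 223/(230) = 7/230.

7/230


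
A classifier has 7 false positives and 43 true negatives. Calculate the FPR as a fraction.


FPR = FP / (FP + TN) = 7 / 50 = 7/50.

7/50


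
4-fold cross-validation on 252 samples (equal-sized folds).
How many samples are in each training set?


Each validation fold has 252/4 = 63 samples. Training set = 252 - 63 = 189.

189


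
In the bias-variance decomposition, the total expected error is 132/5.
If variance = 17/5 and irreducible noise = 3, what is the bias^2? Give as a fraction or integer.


Total error = bias^2 + variance + irreducible noise. So bias^2 = 132/5 - 17/5 - 3 = 20.

20


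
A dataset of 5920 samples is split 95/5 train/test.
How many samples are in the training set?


Test set = 5920 * 5% = 296. Training set = 5920 - 296 = 5624.

5624


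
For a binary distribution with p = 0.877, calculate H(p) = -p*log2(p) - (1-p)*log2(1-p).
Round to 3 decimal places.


H = -0.877*log2(0.877) - 0.123*log2(0.123) = 0.538.

0.538


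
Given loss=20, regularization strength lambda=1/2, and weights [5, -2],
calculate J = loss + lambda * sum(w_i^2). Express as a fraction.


L2 sq norm = sum(w^2) = 29. J = 20 + 1/2 * 29 = 69/2.

69/2


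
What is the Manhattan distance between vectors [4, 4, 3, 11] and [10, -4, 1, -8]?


d = sum of absolute differences: |4-10|=6 + |4--4|=8 + |3-1|=2 + |11--8|=19 = 35.

35


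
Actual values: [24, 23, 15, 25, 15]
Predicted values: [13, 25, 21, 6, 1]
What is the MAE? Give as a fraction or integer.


MAE = (1/5) * (|24-13|=11 + |23-25|=2 + |15-21|=6 + |25-6|=19 + |15-1|=14). Sum = 52. MAE = 52/5.

52/5


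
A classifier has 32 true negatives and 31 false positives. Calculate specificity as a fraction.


Specificity = TN / (TN + FP) = 32 / 63 = 32/63.

32/63


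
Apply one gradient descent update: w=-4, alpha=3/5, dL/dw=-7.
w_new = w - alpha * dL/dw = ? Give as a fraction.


w_new = -4 - 3/5 * -7 = -4 - -21/5 = 1/5.

1/5


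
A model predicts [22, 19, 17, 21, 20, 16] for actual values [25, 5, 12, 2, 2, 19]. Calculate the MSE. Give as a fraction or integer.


MSE = (1/6) * ((25-22)^2=9 + (5-19)^2=196 + (12-17)^2=25 + (2-21)^2=361 + (2-20)^2=324 + (19-16)^2=9). Sum = 924. MSE = 154.

154


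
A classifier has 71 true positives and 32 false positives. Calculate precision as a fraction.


Precision = TP / (TP + FP) = 71 / 103 = 71/103.

71/103


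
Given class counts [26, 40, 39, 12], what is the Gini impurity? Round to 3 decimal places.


Total = 117. Proportions: 26/117, 40/117, 39/117, 12/117. sum(p_i^2) = 0.2879. Gini = 1 - 0.2879 = 0.7121, which rounds to 0.712.

0.712


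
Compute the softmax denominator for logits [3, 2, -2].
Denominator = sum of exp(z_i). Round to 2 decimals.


Denom = e^3=20.0855 + e^2=7.3891 + e^-2=0.1353. Sum = 27.6099, which rounds to 27.61.

27.61


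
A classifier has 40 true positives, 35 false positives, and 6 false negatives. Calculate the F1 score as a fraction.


Precision = 40/75 = 8/15. Recall = 40/46 = 20/23. F1 = 2*P*R/(P+R) = 80/121.

80/121


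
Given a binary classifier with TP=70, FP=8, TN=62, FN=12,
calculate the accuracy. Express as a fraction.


Accuracy = (TP + TN) / (TP + TN + FP + FN) = (70 + 62) / 152 = 33/38.

33/38


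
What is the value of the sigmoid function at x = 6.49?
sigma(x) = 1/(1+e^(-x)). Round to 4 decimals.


sigma(6.49) = 1/(1+e^(-6.49)) = 1/(1+0.001519) = 1/1.001519 = 0.9985.

0.9985


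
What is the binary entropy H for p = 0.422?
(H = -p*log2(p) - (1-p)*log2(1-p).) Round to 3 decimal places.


H = -0.422*log2(0.422) - 0.578*log2(0.578) = 0.982.

0.982


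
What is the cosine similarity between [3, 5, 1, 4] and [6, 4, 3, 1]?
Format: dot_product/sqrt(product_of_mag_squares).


dot = 45. |a|^2 = 51, |b|^2 = 62. cos = 45/sqrt(3162).

45/sqrt(3162)


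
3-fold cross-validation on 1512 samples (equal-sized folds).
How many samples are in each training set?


Each validation fold has 1512/3 = 504 samples. Training set = 1512 - 504 = 1008.

1008


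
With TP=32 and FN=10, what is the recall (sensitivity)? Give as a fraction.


Recall = TP / (TP + FN) = 32 / 42 = 16/21.

16/21


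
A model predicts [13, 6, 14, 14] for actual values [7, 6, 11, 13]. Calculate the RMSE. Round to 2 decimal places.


MSE = 11.5000. RMSE = sqrt(11.5000) = 3.39.

3.39


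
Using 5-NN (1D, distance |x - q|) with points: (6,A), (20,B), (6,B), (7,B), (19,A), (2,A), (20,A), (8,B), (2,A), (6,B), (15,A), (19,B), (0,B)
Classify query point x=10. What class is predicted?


Distances: |6-10|=4, |20-10|=10, |6-10|=4, |7-10|=3, |19-10|=9, |2-10|=8, |20-10|=10, |8-10|=2, |2-10|=8, |6-10|=4, |15-10|=5, |19-10|=9, |0-10|=10. 5 nearest: (8,B), (7,B), (6,A), (6,B), (6,B). Counts: {'B': 4, 'A': 1}. Majority class: B.

B


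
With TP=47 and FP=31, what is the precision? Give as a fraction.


Precision = TP / (TP + FP) = 47 / 78 = 47/78.

47/78


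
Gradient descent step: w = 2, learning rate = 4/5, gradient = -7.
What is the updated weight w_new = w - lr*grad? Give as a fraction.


w_new = 2 - 4/5 * -7 = 2 - -28/5 = 38/5.

38/5


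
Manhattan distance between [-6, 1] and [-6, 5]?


d = sum of absolute differences: |-6--6|=0 + |1-5|=4 = 4.

4


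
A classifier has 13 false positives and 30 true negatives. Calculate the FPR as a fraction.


FPR = FP / (FP + TN) = 13 / 43 = 13/43.

13/43


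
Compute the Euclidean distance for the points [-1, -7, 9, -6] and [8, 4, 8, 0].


d = sqrt(sum of squared differences). (-1-8)^2=81, (-7-4)^2=121, (9-8)^2=1, (-6-0)^2=36. Sum = 239.

sqrt(239)


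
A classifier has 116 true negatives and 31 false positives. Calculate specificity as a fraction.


Specificity = TN / (TN + FP) = 116 / 147 = 116/147.

116/147


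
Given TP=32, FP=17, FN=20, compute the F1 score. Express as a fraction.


Precision = 32/49 = 32/49. Recall = 32/52 = 8/13. F1 = 2*P*R/(P+R) = 64/101.

64/101


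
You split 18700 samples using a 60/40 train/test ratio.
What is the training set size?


Test set = 18700 * 40% = 7480. Training set = 18700 - 7480 = 11220.

11220


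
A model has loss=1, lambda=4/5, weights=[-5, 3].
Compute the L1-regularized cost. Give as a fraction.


L1 norm = sum(|w|) = 8. J = 1 + 4/5 * 8 = 37/5.

37/5


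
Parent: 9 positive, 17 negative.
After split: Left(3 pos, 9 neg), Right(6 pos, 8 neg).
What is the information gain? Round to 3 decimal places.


H(parent) = 0.9306. H(left) = 0.8113, H(right) = 0.9852. Weighted = (12/26)*0.8113 + (14/26)*0.9852 = 0.9049. IG = 0.9306 - 0.9049 = 0.0257, which rounds to 0.026.

0.026


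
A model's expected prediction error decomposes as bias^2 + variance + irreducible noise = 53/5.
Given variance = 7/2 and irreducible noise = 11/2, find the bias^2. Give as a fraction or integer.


Total error = bias^2 + variance + irreducible noise. So bias^2 = 53/5 - 7/2 - 11/2 = 8/5.

8/5


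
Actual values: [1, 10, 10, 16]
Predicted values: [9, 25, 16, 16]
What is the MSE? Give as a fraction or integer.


MSE = (1/4) * ((1-9)^2=64 + (10-25)^2=225 + (10-16)^2=36 + (16-16)^2=0). Sum = 325. MSE = 325/4.

325/4


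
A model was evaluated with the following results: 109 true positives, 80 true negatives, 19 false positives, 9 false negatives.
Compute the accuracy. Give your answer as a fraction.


Accuracy = (TP + TN) / (TP + TN + FP + FN) = (109 + 80) / 217 = 27/31.

27/31


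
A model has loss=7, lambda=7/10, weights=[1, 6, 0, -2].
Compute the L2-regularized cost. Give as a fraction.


L2 sq norm = sum(w^2) = 41. J = 7 + 7/10 * 41 = 357/10.

357/10


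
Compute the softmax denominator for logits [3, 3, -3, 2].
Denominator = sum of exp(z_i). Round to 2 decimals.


Denom = e^3=20.0855 + e^3=20.0855 + e^-3=0.0498 + e^2=7.3891. Sum = 47.6099, which rounds to 47.61.

47.61


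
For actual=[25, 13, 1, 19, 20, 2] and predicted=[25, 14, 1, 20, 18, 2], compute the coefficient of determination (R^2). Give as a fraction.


Mean(y) = 40/3. SS_res = 6. SS_tot = 1480/3. R^2 = 1 - 6/(1480/3) = 731/740.

731/740


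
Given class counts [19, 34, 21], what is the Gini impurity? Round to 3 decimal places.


Total = 74. Proportions: 19/74, 34/74, 21/74. sum(p_i^2) = 0.3576. Gini = 1 - 0.3576 = 0.6424, which rounds to 0.642.

0.642


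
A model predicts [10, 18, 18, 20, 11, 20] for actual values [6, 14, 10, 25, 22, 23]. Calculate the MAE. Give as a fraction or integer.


MAE = (1/6) * (|6-10|=4 + |14-18|=4 + |10-18|=8 + |25-20|=5 + |22-11|=11 + |23-20|=3). Sum = 35. MAE = 35/6.

35/6


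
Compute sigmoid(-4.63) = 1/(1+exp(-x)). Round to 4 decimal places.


sigma(-4.63) = 1/(1+e^(4.63)) = 1/(1+102.514064) = 1/103.514064 = 0.0097.

0.0097


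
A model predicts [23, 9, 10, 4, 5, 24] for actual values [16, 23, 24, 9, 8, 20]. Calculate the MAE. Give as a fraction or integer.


MAE = (1/6) * (|16-23|=7 + |23-9|=14 + |24-10|=14 + |9-4|=5 + |8-5|=3 + |20-24|=4). Sum = 47. MAE = 47/6.

47/6


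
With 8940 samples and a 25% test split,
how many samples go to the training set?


Test set = 8940 * 25% = 2235. Training set = 8940 - 2235 = 6705.

6705


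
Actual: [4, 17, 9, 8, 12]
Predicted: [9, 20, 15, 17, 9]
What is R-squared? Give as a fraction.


Mean(y) = 10. SS_res = 160. SS_tot = 94. R^2 = 1 - 160/(94) = -33/47.

-33/47


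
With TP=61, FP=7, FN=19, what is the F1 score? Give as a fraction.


Precision = 61/68 = 61/68. Recall = 61/80 = 61/80. F1 = 2*P*R/(P+R) = 61/74.

61/74


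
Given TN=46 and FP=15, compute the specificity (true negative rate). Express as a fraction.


Specificity = TN / (TN + FP) = 46 / 61 = 46/61.

46/61


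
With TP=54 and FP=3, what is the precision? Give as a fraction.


Precision = TP / (TP + FP) = 54 / 57 = 18/19.

18/19


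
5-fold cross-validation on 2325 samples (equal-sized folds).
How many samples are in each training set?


Each validation fold has 2325/5 = 465 samples. Training set = 2325 - 465 = 1860.

1860


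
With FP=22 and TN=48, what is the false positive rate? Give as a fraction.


FPR = FP / (FP + TN) = 22 / 70 = 11/35.

11/35


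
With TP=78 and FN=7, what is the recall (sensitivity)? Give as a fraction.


Recall = TP / (TP + FN) = 78 / 85 = 78/85.

78/85


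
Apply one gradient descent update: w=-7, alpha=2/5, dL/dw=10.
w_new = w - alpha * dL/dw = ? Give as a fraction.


w_new = -7 - 2/5 * 10 = -7 - 4 = -11.

-11


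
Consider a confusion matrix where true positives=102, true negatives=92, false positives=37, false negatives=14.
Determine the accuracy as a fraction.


Accuracy = (TP + TN) / (TP + TN + FP + FN) = (102 + 92) / 245 = 194/245.

194/245


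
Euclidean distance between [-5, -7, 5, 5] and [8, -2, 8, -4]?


d = sqrt(sum of squared differences). (-5-8)^2=169, (-7--2)^2=25, (5-8)^2=9, (5--4)^2=81. Sum = 284.

sqrt(284)


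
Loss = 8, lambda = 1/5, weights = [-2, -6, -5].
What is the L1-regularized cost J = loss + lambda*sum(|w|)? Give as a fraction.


L1 norm = sum(|w|) = 13. J = 8 + 1/5 * 13 = 53/5.

53/5


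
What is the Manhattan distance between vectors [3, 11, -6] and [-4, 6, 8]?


d = sum of absolute differences: |3--4|=7 + |11-6|=5 + |-6-8|=14 = 26.

26


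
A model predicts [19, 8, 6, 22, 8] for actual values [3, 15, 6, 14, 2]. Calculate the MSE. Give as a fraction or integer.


MSE = (1/5) * ((3-19)^2=256 + (15-8)^2=49 + (6-6)^2=0 + (14-22)^2=64 + (2-8)^2=36). Sum = 405. MSE = 81.

81


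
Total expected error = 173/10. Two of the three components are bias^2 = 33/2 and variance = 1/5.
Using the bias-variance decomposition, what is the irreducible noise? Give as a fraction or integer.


Total error = bias^2 + variance + irreducible noise. So irreducible noise = 173/10 - 33/2 - 1/5 = 3/5.

3/5


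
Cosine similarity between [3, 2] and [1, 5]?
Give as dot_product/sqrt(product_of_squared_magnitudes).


dot = 13. |a|^2 = 13, |b|^2 = 26. cos = 13/sqrt(338).

13/sqrt(338)


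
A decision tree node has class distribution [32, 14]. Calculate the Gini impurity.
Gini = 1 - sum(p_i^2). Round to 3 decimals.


Total = 46. Proportions: 32/46, 14/46. sum(p_i^2) = 0.5766. Gini = 1 - 0.5766 = 0.4234, which rounds to 0.423.

0.423


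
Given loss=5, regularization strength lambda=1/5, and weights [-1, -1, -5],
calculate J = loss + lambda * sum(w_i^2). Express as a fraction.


L2 sq norm = sum(w^2) = 27. J = 5 + 1/5 * 27 = 52/5.

52/5


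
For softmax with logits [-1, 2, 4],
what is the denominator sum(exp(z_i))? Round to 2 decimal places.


Denom = e^-1=0.3679 + e^2=7.3891 + e^4=54.5982. Sum = 62.3552, which rounds to 62.36.

62.36


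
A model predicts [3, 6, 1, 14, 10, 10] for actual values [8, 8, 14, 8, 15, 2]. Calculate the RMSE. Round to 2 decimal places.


MSE = 53.8333. RMSE = sqrt(53.8333) = 7.34.

7.34


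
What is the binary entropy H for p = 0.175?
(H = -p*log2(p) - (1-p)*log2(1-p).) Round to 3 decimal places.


H = -0.175*log2(0.175) - 0.825*log2(0.825) = 0.669.

0.669


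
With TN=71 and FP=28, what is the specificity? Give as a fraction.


Specificity = TN / (TN + FP) = 71 / 99 = 71/99.

71/99


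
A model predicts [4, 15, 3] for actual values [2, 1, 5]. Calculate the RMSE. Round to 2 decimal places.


MSE = 68.0000. RMSE = sqrt(68.0000) = 8.25.

8.25


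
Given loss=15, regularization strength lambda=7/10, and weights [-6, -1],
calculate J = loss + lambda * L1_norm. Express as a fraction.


L1 norm = sum(|w|) = 7. J = 15 + 7/10 * 7 = 199/10.

199/10


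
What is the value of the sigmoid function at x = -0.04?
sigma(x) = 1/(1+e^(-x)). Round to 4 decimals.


sigma(-0.04) = 1/(1+e^(0.04)) = 1/(1+1.040811) = 1/2.040811 = 0.4900.

0.4900


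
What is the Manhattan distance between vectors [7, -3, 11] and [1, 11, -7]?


d = sum of absolute differences: |7-1|=6 + |-3-11|=14 + |11--7|=18 = 38.

38


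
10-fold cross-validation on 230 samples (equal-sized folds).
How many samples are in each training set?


Each validation fold has 230/10 = 23 samples. Training set = 230 - 23 = 207.

207


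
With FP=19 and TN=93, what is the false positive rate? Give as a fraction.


FPR = FP / (FP + TN) = 19 / 112 = 19/112.

19/112


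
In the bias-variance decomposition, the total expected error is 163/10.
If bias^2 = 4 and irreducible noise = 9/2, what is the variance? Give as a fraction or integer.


Total error = bias^2 + variance + irreducible noise. So variance = 163/10 - 4 - 9/2 = 39/5.

39/5


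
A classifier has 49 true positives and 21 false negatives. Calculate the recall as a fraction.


Recall = TP / (TP + FN) = 49 / 70 = 7/10.

7/10


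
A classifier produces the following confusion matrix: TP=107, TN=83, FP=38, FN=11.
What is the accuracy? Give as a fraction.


Accuracy = (TP + TN) / (TP + TN + FP + FN) = (107 + 83) / 239 = 190/239.

190/239


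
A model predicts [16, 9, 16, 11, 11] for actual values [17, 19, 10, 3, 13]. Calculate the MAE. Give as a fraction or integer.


MAE = (1/5) * (|17-16|=1 + |19-9|=10 + |10-16|=6 + |3-11|=8 + |13-11|=2). Sum = 27. MAE = 27/5.

27/5


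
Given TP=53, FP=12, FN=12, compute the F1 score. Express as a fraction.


Precision = 53/65 = 53/65. Recall = 53/65 = 53/65. F1 = 2*P*R/(P+R) = 53/65.

53/65


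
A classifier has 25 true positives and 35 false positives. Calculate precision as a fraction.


Precision = TP / (TP + FP) = 25 / 60 = 5/12.

5/12


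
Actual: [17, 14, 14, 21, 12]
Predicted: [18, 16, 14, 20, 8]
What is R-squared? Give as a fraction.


Mean(y) = 78/5. SS_res = 22. SS_tot = 246/5. R^2 = 1 - 22/(246/5) = 68/123.

68/123


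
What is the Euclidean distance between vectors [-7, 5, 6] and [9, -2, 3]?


d = sqrt(sum of squared differences). (-7-9)^2=256, (5--2)^2=49, (6-3)^2=9. Sum = 314.

sqrt(314)


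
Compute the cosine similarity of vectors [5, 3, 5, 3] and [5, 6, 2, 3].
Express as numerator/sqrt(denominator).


dot = 62. |a|^2 = 68, |b|^2 = 74. cos = 62/sqrt(5032).

62/sqrt(5032)


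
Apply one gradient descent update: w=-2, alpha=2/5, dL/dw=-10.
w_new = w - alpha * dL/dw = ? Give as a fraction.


w_new = -2 - 2/5 * -10 = -2 - -4 = 2.

2


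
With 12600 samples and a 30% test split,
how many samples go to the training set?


Test set = 12600 * 30% = 3780. Training set = 12600 - 3780 = 8820.

8820


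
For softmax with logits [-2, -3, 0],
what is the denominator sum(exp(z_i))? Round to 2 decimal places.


Denom = e^-2=0.1353 + e^-3=0.0498 + e^0=1.0000. Sum = 1.1851, which rounds to 1.19.

1.19


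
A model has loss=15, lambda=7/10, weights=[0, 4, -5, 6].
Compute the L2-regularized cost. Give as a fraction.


L2 sq norm = sum(w^2) = 77. J = 15 + 7/10 * 77 = 689/10.

689/10


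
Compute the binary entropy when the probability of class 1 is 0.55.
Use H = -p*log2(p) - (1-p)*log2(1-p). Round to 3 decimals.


H = -0.55*log2(0.55) - 0.45*log2(0.45) = 0.993.

0.993


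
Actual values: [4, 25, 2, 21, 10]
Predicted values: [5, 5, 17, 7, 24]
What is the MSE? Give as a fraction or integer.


MSE = (1/5) * ((4-5)^2=1 + (25-5)^2=400 + (2-17)^2=225 + (21-7)^2=196 + (10-24)^2=196). Sum = 1018. MSE = 1018/5.

1018/5


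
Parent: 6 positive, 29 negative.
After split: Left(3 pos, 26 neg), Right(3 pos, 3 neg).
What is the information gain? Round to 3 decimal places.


H(parent) = 0.6610. H(left) = 0.4798, H(right) = 1.0000. Weighted = (29/35)*0.4798 + (6/35)*1.0000 = 0.5690. IG = 0.6610 - 0.5690 = 0.0920, which rounds to 0.092.

0.092


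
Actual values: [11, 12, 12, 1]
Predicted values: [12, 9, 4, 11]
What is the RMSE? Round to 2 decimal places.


MSE = 43.5000. RMSE = sqrt(43.5000) = 6.60.

6.60


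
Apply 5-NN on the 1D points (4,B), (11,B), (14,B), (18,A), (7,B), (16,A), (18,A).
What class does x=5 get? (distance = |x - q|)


Distances: |4-5|=1, |11-5|=6, |14-5|=9, |18-5|=13, |7-5|=2, |16-5|=11, |18-5|=13. 5 nearest: (4,B), (7,B), (11,B), (14,B), (16,A). Counts: {'B': 4, 'A': 1}. Majority class: B.

B


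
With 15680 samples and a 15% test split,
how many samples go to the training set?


Test set = 15680 * 15% = 2352. Training set = 15680 - 2352 = 13328.

13328


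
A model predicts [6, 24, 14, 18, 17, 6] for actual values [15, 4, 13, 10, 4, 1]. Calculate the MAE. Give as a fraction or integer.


MAE = (1/6) * (|15-6|=9 + |4-24|=20 + |13-14|=1 + |10-18|=8 + |4-17|=13 + |1-6|=5). Sum = 56. MAE = 28/3.

28/3


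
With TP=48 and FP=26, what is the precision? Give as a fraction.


Precision = TP / (TP + FP) = 48 / 74 = 24/37.

24/37


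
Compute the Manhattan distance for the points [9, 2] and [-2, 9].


d = sum of absolute differences: |9--2|=11 + |2-9|=7 = 18.

18


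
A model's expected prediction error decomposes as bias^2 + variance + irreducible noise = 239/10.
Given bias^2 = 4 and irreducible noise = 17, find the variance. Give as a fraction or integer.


Total error = bias^2 + variance + irreducible noise. So variance = 239/10 - 4 - 17 = 29/10.

29/10


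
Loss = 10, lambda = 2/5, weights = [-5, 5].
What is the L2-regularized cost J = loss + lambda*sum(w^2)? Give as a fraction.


L2 sq norm = sum(w^2) = 50. J = 10 + 2/5 * 50 = 30.

30


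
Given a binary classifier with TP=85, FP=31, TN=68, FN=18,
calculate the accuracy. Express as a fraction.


Accuracy = (TP + TN) / (TP + TN + FP + FN) = (85 + 68) / 202 = 153/202.

153/202


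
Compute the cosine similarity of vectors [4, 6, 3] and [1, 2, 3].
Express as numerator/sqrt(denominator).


dot = 25. |a|^2 = 61, |b|^2 = 14. cos = 25/sqrt(854).

25/sqrt(854)


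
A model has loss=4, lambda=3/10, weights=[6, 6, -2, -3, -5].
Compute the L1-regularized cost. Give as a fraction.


L1 norm = sum(|w|) = 22. J = 4 + 3/10 * 22 = 53/5.

53/5


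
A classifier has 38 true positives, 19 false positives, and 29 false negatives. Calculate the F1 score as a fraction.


Precision = 38/57 = 2/3. Recall = 38/67 = 38/67. F1 = 2*P*R/(P+R) = 19/31.

19/31


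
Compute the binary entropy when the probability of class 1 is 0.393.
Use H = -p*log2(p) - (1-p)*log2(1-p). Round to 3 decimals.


H = -0.393*log2(0.393) - 0.607*log2(0.607) = 0.967.

0.967


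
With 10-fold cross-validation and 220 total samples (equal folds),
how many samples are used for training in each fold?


Each validation fold has 220/10 = 22 samples. Training set = 220 - 22 = 198.

198


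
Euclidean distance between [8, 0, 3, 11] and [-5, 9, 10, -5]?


d = sqrt(sum of squared differences). (8--5)^2=169, (0-9)^2=81, (3-10)^2=49, (11--5)^2=256. Sum = 555.

sqrt(555)


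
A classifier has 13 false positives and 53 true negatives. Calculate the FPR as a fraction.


FPR = FP / (FP + TN) = 13 / 66 = 13/66.

13/66


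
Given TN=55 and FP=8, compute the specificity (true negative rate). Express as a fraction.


Specificity = TN / (TN + FP) = 55 / 63 = 55/63.

55/63


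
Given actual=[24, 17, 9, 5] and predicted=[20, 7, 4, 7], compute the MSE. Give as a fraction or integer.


MSE = (1/4) * ((24-20)^2=16 + (17-7)^2=100 + (9-4)^2=25 + (5-7)^2=4). Sum = 145. MSE = 145/4.

145/4


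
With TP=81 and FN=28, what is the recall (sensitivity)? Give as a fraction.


Recall = TP / (TP + FN) = 81 / 109 = 81/109.

81/109


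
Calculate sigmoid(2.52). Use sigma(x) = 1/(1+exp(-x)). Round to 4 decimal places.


sigma(2.52) = 1/(1+e^(-2.52)) = 1/(1+0.080460) = 1/1.080460 = 0.9255.

0.9255


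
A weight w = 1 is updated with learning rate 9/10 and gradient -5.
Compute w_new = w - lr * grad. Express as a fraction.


w_new = 1 - 9/10 * -5 = 1 - -9/2 = 11/2.

11/2


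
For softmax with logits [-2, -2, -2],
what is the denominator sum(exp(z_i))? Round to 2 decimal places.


Denom = e^-2=0.1353 + e^-2=0.1353 + e^-2=0.1353. Sum = 0.4059, which rounds to 0.41.

0.41


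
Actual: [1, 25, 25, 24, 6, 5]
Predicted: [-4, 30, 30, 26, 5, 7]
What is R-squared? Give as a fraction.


Mean(y) = 43/3. SS_res = 84. SS_tot = 1966/3. R^2 = 1 - 84/(1966/3) = 857/983.

857/983


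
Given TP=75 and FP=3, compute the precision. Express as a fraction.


Precision = TP / (TP + FP) = 75 / 78 = 25/26.

25/26


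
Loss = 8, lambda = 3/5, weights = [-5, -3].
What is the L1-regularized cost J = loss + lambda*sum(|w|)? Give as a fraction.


L1 norm = sum(|w|) = 8. J = 8 + 3/5 * 8 = 64/5.

64/5


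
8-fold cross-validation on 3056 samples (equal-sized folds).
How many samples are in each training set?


Each validation fold has 3056/8 = 382 samples. Training set = 3056 - 382 = 2674.

2674


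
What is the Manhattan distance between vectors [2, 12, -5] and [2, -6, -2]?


d = sum of absolute differences: |2-2|=0 + |12--6|=18 + |-5--2|=3 = 21.

21


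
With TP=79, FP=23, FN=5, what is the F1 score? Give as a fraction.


Precision = 79/102 = 79/102. Recall = 79/84 = 79/84. F1 = 2*P*R/(P+R) = 79/93.

79/93


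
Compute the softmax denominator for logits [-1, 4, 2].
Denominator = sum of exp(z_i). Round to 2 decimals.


Denom = e^-1=0.3679 + e^4=54.5982 + e^2=7.3891. Sum = 62.3552, which rounds to 62.36.

62.36


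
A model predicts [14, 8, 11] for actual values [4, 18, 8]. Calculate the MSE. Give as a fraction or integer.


MSE = (1/3) * ((4-14)^2=100 + (18-8)^2=100 + (8-11)^2=9). Sum = 209. MSE = 209/3.

209/3


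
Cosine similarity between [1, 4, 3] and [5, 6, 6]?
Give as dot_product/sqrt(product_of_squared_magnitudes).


dot = 47. |a|^2 = 26, |b|^2 = 97. cos = 47/sqrt(2522).

47/sqrt(2522)


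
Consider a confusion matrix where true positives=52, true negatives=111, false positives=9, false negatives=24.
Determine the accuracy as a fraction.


Accuracy = (TP + TN) / (TP + TN + FP + FN) = (52 + 111) / 196 = 163/196.

163/196


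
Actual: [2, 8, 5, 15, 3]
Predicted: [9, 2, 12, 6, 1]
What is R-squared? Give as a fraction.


Mean(y) = 33/5. SS_res = 219. SS_tot = 546/5. R^2 = 1 - 219/(546/5) = -183/182.

-183/182


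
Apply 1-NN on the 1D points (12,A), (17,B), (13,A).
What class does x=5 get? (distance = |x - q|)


Distances: |12-5|=7, |17-5|=12, |13-5|=8. 1 nearest: (12,A). Counts: {'A': 1}. Majority class: A.

A


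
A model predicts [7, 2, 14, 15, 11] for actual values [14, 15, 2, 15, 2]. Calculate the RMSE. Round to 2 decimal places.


MSE = 88.6000. RMSE = sqrt(88.6000) = 9.41.

9.41


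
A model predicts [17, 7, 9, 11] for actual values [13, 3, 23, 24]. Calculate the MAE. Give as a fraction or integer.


MAE = (1/4) * (|13-17|=4 + |3-7|=4 + |23-9|=14 + |24-11|=13). Sum = 35. MAE = 35/4.

35/4


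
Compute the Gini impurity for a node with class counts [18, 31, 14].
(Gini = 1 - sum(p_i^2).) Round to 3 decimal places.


Total = 63. Proportions: 18/63, 31/63, 14/63. sum(p_i^2) = 0.3731. Gini = 1 - 0.3731 = 0.6269, which rounds to 0.627.

0.627


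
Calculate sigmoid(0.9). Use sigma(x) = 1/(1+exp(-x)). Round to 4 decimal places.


sigma(0.9) = 1/(1+e^(-0.9)) = 1/(1+0.406570) = 1/1.406570 = 0.7109.

0.7109


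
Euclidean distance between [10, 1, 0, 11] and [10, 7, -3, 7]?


d = sqrt(sum of squared differences). (10-10)^2=0, (1-7)^2=36, (0--3)^2=9, (11-7)^2=16. Sum = 61.

sqrt(61)


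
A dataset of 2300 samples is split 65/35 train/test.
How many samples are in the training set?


Test set = 2300 * 35% = 805. Training set = 2300 - 805 = 1495.

1495


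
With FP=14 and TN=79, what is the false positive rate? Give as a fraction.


FPR = FP / (FP + TN) = 14 / 93 = 14/93.

14/93


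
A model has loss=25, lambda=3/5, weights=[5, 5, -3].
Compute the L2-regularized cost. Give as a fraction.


L2 sq norm = sum(w^2) = 59. J = 25 + 3/5 * 59 = 302/5.

302/5


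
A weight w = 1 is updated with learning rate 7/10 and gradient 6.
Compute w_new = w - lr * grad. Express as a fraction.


w_new = 1 - 7/10 * 6 = 1 - 21/5 = -16/5.

-16/5


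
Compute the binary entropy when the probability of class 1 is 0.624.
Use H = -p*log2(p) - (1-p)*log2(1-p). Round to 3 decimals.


H = -0.624*log2(0.624) - 0.376*log2(0.376) = 0.955.

0.955


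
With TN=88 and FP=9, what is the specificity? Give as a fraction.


Specificity = TN / (TN + FP) = 88 / 97 = 88/97.

88/97


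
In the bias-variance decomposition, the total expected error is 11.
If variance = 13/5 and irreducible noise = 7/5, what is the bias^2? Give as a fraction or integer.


Total error = bias^2 + variance + irreducible noise. So bias^2 = 11 - 13/5 - 7/5 = 7.

7


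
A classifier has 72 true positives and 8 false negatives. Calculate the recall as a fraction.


Recall = TP / (TP + FN) = 72 / 80 = 9/10.

9/10


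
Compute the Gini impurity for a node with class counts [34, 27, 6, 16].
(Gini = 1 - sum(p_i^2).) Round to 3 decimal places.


Total = 83. Proportions: 34/83, 27/83, 6/83, 16/83. sum(p_i^2) = 0.3160. Gini = 1 - 0.3160 = 0.6840, which rounds to 0.684.

0.684


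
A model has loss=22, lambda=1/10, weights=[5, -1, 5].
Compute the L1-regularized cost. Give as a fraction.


L1 norm = sum(|w|) = 11. J = 22 + 1/10 * 11 = 231/10.

231/10


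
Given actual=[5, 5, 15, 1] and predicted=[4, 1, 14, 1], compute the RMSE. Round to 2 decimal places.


MSE = 4.5000. RMSE = sqrt(4.5000) = 2.12.

2.12


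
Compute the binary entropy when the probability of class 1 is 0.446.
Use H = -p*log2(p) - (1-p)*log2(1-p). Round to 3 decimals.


H = -0.446*log2(0.446) - 0.554*log2(0.554) = 0.992.

0.992


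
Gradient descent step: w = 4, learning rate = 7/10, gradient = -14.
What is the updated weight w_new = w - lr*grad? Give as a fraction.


w_new = 4 - 7/10 * -14 = 4 - -49/5 = 69/5.

69/5


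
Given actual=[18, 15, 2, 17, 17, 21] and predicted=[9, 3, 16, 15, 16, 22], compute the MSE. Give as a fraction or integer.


MSE = (1/6) * ((18-9)^2=81 + (15-3)^2=144 + (2-16)^2=196 + (17-15)^2=4 + (17-16)^2=1 + (21-22)^2=1). Sum = 427. MSE = 427/6.

427/6


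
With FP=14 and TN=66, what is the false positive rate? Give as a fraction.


FPR = FP / (FP + TN) = 14 / 80 = 7/40.

7/40


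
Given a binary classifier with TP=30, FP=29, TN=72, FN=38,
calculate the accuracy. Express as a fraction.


Accuracy = (TP + TN) / (TP + TN + FP + FN) = (30 + 72) / 169 = 102/169.

102/169


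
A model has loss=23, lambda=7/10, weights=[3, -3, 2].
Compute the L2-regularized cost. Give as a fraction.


L2 sq norm = sum(w^2) = 22. J = 23 + 7/10 * 22 = 192/5.

192/5


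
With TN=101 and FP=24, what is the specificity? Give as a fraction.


Specificity = TN / (TN + FP) = 101 / 125 = 101/125.

101/125


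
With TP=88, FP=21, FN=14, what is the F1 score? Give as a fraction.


Precision = 88/109 = 88/109. Recall = 88/102 = 44/51. F1 = 2*P*R/(P+R) = 176/211.

176/211


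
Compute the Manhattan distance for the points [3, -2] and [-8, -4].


d = sum of absolute differences: |3--8|=11 + |-2--4|=2 = 13.

13


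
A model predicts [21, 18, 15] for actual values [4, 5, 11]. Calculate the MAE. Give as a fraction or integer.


MAE = (1/3) * (|4-21|=17 + |5-18|=13 + |11-15|=4). Sum = 34. MAE = 34/3.

34/3


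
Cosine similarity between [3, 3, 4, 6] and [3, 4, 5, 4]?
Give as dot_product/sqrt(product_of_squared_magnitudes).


dot = 65. |a|^2 = 70, |b|^2 = 66. cos = 65/sqrt(4620).

65/sqrt(4620)


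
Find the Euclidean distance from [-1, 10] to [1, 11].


d = sqrt(sum of squared differences). (-1-1)^2=4, (10-11)^2=1. Sum = 5.

sqrt(5)


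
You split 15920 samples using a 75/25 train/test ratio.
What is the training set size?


Test set = 15920 * 25% = 3980. Training set = 15920 - 3980 = 11940.

11940


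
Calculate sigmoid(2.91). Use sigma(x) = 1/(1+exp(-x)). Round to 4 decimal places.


sigma(2.91) = 1/(1+e^(-2.91)) = 1/(1+0.054476) = 1/1.054476 = 0.9483.

0.9483


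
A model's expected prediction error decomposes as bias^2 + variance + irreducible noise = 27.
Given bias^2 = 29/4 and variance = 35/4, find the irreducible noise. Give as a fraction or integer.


Total error = bias^2 + variance + irreducible noise. So irreducible noise = 27 - 29/4 - 35/4 = 11.

11


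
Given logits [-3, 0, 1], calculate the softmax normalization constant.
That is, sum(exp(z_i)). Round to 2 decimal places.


Denom = e^-3=0.0498 + e^0=1.0000 + e^1=2.7183. Sum = 3.7681, which rounds to 3.77.

3.77


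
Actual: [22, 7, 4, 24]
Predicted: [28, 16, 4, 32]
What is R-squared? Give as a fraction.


Mean(y) = 57/4. SS_res = 181. SS_tot = 1251/4. R^2 = 1 - 181/(1251/4) = 527/1251.

527/1251


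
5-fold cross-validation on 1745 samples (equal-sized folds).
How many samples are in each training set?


Each validation fold has 1745/5 = 349 samples. Training set = 1745 - 349 = 1396.

1396


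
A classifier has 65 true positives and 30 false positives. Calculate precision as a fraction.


Precision = TP / (TP + FP) = 65 / 95 = 13/19.

13/19


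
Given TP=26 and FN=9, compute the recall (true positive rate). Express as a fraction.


Recall = TP / (TP + FN) = 26 / 35 = 26/35.

26/35


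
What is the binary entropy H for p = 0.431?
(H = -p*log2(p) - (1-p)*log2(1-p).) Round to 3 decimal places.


H = -0.431*log2(0.431) - 0.569*log2(0.569) = 0.986.

0.986


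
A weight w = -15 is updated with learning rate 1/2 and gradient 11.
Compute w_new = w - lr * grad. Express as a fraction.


w_new = -15 - 1/2 * 11 = -15 - 11/2 = -41/2.

-41/2


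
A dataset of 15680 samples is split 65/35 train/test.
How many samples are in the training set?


Test set = 15680 * 35% = 5488. Training set = 15680 - 5488 = 10192.

10192


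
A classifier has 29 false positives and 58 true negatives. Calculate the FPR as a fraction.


FPR = FP / (FP + TN) = 29 / 87 = 1/3.

1/3


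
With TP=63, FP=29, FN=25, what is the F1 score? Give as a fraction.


Precision = 63/92 = 63/92. Recall = 63/88 = 63/88. F1 = 2*P*R/(P+R) = 7/10.

7/10


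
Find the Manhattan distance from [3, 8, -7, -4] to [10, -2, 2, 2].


d = sum of absolute differences: |3-10|=7 + |8--2|=10 + |-7-2|=9 + |-4-2|=6 = 32.

32


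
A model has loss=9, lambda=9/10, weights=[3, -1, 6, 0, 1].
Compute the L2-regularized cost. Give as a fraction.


L2 sq norm = sum(w^2) = 47. J = 9 + 9/10 * 47 = 513/10.

513/10


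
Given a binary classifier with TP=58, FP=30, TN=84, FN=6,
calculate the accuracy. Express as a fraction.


Accuracy = (TP + TN) / (TP + TN + FP + FN) = (58 + 84) / 178 = 71/89.

71/89


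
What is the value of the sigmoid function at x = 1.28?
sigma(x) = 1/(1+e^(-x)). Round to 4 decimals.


sigma(1.28) = 1/(1+e^(-1.28)) = 1/(1+0.278037) = 1/1.278037 = 0.7824.

0.7824


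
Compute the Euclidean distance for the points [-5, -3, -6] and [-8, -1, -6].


d = sqrt(sum of squared differences). (-5--8)^2=9, (-3--1)^2=4, (-6--6)^2=0. Sum = 13.

sqrt(13)


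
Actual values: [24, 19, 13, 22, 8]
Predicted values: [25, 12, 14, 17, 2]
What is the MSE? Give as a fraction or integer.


MSE = (1/5) * ((24-25)^2=1 + (19-12)^2=49 + (13-14)^2=1 + (22-17)^2=25 + (8-2)^2=36). Sum = 112. MSE = 112/5.

112/5


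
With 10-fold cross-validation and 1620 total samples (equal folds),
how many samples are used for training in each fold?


Each validation fold has 1620/10 = 162 samples. Training set = 1620 - 162 = 1458.

1458


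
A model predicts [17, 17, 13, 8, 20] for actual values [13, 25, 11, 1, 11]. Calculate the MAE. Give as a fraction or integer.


MAE = (1/5) * (|13-17|=4 + |25-17|=8 + |11-13|=2 + |1-8|=7 + |11-20|=9). Sum = 30. MAE = 6.

6


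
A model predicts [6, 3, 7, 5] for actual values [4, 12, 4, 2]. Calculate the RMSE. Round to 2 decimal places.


MSE = 25.7500. RMSE = sqrt(25.7500) = 5.07.

5.07


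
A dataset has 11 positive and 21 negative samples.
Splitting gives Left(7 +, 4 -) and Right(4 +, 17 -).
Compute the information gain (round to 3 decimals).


H(parent) = 0.9284. H(left) = 0.9457, H(right) = 0.7025. Weighted = (11/32)*0.9457 + (21/32)*0.7025 = 0.7861. IG = 0.9284 - 0.7861 = 0.1423, which rounds to 0.142.

0.142


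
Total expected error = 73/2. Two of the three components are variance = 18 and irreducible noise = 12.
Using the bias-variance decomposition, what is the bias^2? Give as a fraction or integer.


Total error = bias^2 + variance + irreducible noise. So bias^2 = 73/2 - 18 - 12 = 13/2.

13/2


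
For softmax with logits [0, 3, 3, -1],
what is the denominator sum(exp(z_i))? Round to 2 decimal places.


Denom = e^0=1.0000 + e^3=20.0855 + e^3=20.0855 + e^-1=0.3679. Sum = 41.5389, which rounds to 41.54.

41.54


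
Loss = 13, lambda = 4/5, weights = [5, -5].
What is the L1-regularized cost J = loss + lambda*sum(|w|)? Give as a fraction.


L1 norm = sum(|w|) = 10. J = 13 + 4/5 * 10 = 21.

21


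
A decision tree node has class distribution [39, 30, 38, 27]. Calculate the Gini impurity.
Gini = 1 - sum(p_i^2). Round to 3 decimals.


Total = 134. Proportions: 39/134, 30/134, 38/134, 27/134. sum(p_i^2) = 0.2558. Gini = 1 - 0.2558 = 0.7442, which rounds to 0.744.

0.744


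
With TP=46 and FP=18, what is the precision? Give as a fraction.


Precision = TP / (TP + FP) = 46 / 64 = 23/32.

23/32


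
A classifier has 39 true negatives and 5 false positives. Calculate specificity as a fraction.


Specificity = TN / (TN + FP) = 39 / 44 = 39/44.

39/44


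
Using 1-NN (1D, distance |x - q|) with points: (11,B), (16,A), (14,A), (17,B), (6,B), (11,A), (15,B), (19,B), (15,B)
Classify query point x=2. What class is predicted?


Distances: |11-2|=9, |16-2|=14, |14-2|=12, |17-2|=15, |6-2|=4, |11-2|=9, |15-2|=13, |19-2|=17, |15-2|=13. 1 nearest: (6,B). Counts: {'B': 1}. Majority class: B.

B


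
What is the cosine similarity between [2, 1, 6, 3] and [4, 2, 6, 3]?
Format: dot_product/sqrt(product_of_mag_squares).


dot = 55. |a|^2 = 50, |b|^2 = 65. cos = 55/sqrt(3250).

55/sqrt(3250)


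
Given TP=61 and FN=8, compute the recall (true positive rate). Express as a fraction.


Recall = TP / (TP + FN) = 61 / 69 = 61/69.

61/69


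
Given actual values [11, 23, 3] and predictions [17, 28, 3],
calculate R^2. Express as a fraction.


Mean(y) = 37/3. SS_res = 61. SS_tot = 608/3. R^2 = 1 - 61/(608/3) = 425/608.

425/608


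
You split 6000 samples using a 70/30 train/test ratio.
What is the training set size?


Test set = 6000 * 30% = 1800. Training set = 6000 - 1800 = 4200.

4200


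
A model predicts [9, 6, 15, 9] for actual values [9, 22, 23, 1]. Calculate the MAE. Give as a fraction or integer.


MAE = (1/4) * (|9-9|=0 + |22-6|=16 + |23-15|=8 + |1-9|=8). Sum = 32. MAE = 8.

8


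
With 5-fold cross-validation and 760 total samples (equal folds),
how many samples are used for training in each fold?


Each validation fold has 760/5 = 152 samples. Training set = 760 - 152 = 608.

608


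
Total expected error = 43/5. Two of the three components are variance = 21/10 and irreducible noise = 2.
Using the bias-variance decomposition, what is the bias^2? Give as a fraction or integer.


Total error = bias^2 + variance + irreducible noise. So bias^2 = 43/5 - 21/10 - 2 = 9/2.

9/2


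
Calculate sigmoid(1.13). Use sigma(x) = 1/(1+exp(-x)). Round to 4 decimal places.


sigma(1.13) = 1/(1+e^(-1.13)) = 1/(1+0.323033) = 1/1.323033 = 0.7558.

0.7558


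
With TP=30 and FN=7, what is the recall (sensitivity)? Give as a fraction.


Recall = TP / (TP + FN) = 30 / 37 = 30/37.

30/37


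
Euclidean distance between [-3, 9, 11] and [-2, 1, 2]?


d = sqrt(sum of squared differences). (-3--2)^2=1, (9-1)^2=64, (11-2)^2=81. Sum = 146.

sqrt(146)


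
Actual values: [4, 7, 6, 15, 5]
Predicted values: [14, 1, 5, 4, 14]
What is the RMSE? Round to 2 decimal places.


MSE = 67.8000. RMSE = sqrt(67.8000) = 8.23.

8.23


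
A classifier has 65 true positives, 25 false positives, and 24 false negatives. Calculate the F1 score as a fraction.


Precision = 65/90 = 13/18. Recall = 65/89 = 65/89. F1 = 2*P*R/(P+R) = 130/179.

130/179


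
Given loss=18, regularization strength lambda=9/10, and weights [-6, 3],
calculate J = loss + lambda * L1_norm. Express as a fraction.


L1 norm = sum(|w|) = 9. J = 18 + 9/10 * 9 = 261/10.

261/10


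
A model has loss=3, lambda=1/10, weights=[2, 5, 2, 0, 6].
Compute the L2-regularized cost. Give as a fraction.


L2 sq norm = sum(w^2) = 69. J = 3 + 1/10 * 69 = 99/10.

99/10


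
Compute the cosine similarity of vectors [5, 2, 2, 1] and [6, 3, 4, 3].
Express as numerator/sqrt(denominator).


dot = 47. |a|^2 = 34, |b|^2 = 70. cos = 47/sqrt(2380).

47/sqrt(2380)


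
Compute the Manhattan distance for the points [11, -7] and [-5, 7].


d = sum of absolute differences: |11--5|=16 + |-7-7|=14 = 30.

30


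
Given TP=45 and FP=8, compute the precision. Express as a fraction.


Precision = TP / (TP + FP) = 45 / 53 = 45/53.

45/53


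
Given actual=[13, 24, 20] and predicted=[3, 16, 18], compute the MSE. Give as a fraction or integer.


MSE = (1/3) * ((13-3)^2=100 + (24-16)^2=64 + (20-18)^2=4). Sum = 168. MSE = 56.

56
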